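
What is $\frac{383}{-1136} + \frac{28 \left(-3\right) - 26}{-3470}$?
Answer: $- \frac{120405}{394192} \approx -0.30545$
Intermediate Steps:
$\frac{383}{-1136} + \frac{28 \left(-3\right) - 26}{-3470} = 383 \left(- \frac{1}{1136}\right) + \left(-84 - 26\right) \left(- \frac{1}{3470}\right) = - \frac{383}{1136} - - \frac{11}{347} = - \frac{383}{1136} + \frac{11}{347} = - \frac{120405}{394192}$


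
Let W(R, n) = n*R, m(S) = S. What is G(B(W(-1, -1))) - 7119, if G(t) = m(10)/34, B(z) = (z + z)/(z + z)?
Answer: -121018/17 ≈ -7118.7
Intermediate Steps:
W(R, n) = R*n
B(z) = 1 (B(z) = (2*z)/((2*z)) = (2*z)*(1/(2*z)) = 1)
G(t) = 5/17 (G(t) = 10/34 = 10*(1/34) = 5/17)
G(B(W(-1, -1))) - 7119 = 5/17 - 7119 = -121018/17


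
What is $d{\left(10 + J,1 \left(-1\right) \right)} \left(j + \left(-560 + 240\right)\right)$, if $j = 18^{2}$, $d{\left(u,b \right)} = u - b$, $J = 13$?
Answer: $96$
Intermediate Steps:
$j = 324$
$d{\left(10 + J,1 \left(-1\right) \right)} \left(j + \left(-560 + 240\right)\right) = \left(\left(10 + 13\right) - 1 \left(-1\right)\right) \left(324 + \left(-560 + 240\right)\right) = \left(23 - -1\right) \left(324 - 320\right) = \left(23 + 1\right) 4 = 24 \cdot 4 = 96$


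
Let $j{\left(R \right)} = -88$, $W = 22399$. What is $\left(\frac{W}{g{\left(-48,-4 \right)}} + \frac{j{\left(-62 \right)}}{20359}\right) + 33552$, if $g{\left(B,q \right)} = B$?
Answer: $\frac{32332062599}{977232} \approx 33085.0$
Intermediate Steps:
$\left(\frac{W}{g{\left(-48,-4 \right)}} + \frac{j{\left(-62 \right)}}{20359}\right) + 33552 = \left(\frac{22399}{-48} - \frac{88}{20359}\right) + 33552 = \left(22399 \left(- \frac{1}{48}\right) - \frac{88}{20359}\right) + 33552 = \left(- \frac{22399}{48} - \frac{88}{20359}\right) + 33552 = - \frac{456025465}{977232} + 33552 = \frac{32332062599}{977232}$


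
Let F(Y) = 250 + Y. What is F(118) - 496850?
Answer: -496482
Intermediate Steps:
F(118) - 496850 = (250 + 118) - 496850 = 368 - 496850 = -496482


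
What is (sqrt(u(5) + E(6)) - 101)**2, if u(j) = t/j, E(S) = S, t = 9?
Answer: (505 - sqrt(195))**2/25 ≈ 9644.6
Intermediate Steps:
u(j) = 9/j
(sqrt(u(5) + E(6)) - 101)**2 = (sqrt(9/5 + 6) - 101)**2 = (sqrt(39/5) - 101)**2 = (sqrt(195)/5 - 101)**2 = (-101 + sqrt(195)/5)**2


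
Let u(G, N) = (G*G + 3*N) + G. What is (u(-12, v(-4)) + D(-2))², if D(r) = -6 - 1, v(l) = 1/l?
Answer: 247009/16 ≈ 15438.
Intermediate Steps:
u(G, N) = G + G² + 3*N (u(G, N) = (G² + 3*N) + G = G + G² + 3*N)
D(r) = -7
(u(-12, v(-4)) + D(-2))² = ((-12 + (-12)² + 3/(-4)) - 7)² = ((-12 + 144 + 3*(-¼)) - 7)² = ((-12 + 144 - ¾) - 7)² = (525/4 - 7)² = (497/4)² = 247009/16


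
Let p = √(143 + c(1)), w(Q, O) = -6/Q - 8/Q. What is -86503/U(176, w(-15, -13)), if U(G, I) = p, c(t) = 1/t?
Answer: -86503/12 ≈ -7208.6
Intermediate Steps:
w(Q, O) = -14/Q
p = 12 (p = √(143 + 1/1) = √(143 + 1) = √144 = 12)
U(G, I) = 12
-86503/U(176, w(-15, -13)) = -86503/12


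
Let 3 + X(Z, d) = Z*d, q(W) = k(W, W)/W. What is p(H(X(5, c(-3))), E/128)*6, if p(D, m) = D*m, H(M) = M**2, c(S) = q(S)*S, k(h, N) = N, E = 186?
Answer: 22599/8 ≈ 2824.9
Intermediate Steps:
q(W) = 1 (q(W) = W/W = 1)
c(S) = S (c(S) = 1*S = S)
X(Z, d) = -3 + Z*d
p(H(X(5, c(-3))), E/128)*6 = ((-3 + 5*(-3))**2*(186/128))*6 = ((-3 - 15)**2*(186*(1/128)))*6 = ((-18)**2*(93/64))*6 = (324*(93/64))*6 = (7533/16)*6 = 22599/8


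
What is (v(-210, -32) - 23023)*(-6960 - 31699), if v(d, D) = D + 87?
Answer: 887919912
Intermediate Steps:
v(d, D) = 87 + D
(v(-210, -32) - 23023)*(-6960 - 31699) = ((87 - 32) - 23023)*(-6960 - 31699) = (55 - 23023)*(-38659) = -22968*(-38659) = 887919912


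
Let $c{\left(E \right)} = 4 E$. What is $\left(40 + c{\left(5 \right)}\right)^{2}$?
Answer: $3600$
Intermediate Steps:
$\left(40 + c{\left(5 \right)}\right)^{2} = \left(40 + 4 \cdot 5\right)^{2} = \left(40 + 20\right)^{2} = 60^{2} = 3600$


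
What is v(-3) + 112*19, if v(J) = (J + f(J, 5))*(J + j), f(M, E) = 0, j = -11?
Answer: 2170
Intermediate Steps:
v(J) = J*(-11 + J) (v(J) = (J + 0)*(J - 11) = J*(-11 + J))
v(-3) + 112*19 = -3*(-11 - 3) + 112*19 = -3*(-14) + 2128 = 42 + 2128 = 2170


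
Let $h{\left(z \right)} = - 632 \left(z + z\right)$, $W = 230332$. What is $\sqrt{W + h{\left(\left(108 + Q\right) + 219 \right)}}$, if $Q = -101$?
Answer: $6 i \sqrt{1537} \approx 235.23 i$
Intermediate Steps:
$h{\left(z \right)} = - 1264 z$ ($h{\left(z \right)} = - 632 \cdot 2 z = - 1264 z$)
$\sqrt{W + h{\left(\left(108 + Q\right) + 219 \right)}} = \sqrt{230332 - 1264 \left(\left(108 - 101\right) + 219\right)} = \sqrt{230332 - 1264 \left(7 + 219\right)} = \sqrt{230332 - 285664} = \sqrt{-55332} = 6 i \sqrt{1537}$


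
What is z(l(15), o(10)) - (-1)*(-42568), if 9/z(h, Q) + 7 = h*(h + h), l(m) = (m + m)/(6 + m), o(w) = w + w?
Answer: -6087665/143 ≈ -42571.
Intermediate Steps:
o(w) = 2*w
l(m) = 2*m/(6 + m) (l(m) = (2*m)/(6 + m) = 2*m/(6 + m))
z(h, Q) = 9/(-7 + 2*h²) (z(h, Q) = 9/(-7 + h*(h + h)) = 9/(-7 + h*(2*h)) = 9/(-7 + 2*h²))
z(l(15), o(10)) - (-1)*(-42568) = 9/(-7 + 2*(2*15/(6 + 15))²) - (-1)*(-42568) = 9/(-7 + 2*(2*15/21)²) - 1*42568 = 9/(-7 + 2*(2*15*(1/21))²) - 42568 = 9/(-7 + 2*(10/7)²) - 42568 = 9/(-7 + 2*(100/49)) - 42568 = 9/(-7 + 200/49) - 42568 = 9/(-143/49) - 42568 = 9*(-49/143) - 42568 = -441/143 - 42568 = -6087665/143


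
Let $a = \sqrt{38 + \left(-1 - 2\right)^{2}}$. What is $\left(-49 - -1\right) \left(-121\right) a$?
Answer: $5808 \sqrt{47} \approx 39818.0$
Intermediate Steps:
$a = \sqrt{47}$ ($a = \sqrt{38 + \left(-3\right)^{2}} = \sqrt{38 + 9} = \sqrt{47} \approx 6.8557$)
$\left(-49 - -1\right) \left(-121\right) a = \left(-49 - -1\right) \left(-121\right) \sqrt{47} = \left(-49 + 1\right) \left(-121\right) \sqrt{47} = \left(-48\right) \left(-121\right) \sqrt{47} = 5808 \sqrt{47}$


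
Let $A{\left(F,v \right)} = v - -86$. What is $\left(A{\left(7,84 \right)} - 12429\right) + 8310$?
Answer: $-3949$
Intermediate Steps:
$A{\left(F,v \right)} = 86 + v$ ($A{\left(F,v \right)} = v + 86 = 86 + v$)
$\left(A{\left(7,84 \right)} - 12429\right) + 8310 = \left(\left(86 + 84\right) - 12429\right) + 8310 = \left(170 - 12429\right) + 8310 = -12259 + 8310 = -3949$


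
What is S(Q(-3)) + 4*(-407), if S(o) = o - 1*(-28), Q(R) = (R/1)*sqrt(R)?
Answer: -1600 - 3*I*sqrt(3) ≈ -1600.0 - 5.1962*I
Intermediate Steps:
Q(R) = R**(3/2) (Q(R) = (R*1)*sqrt(R) = R*sqrt(R) = R**(3/2))
S(o) = 28 + o (S(o) = o + 28 = 28 + o)
S(Q(-3)) + 4*(-407) = (28 + (-3)**(3/2)) + 4*(-407) = (28 - 3*I*sqrt(3)) - 1628 = -1600 - 3*I*sqrt(3)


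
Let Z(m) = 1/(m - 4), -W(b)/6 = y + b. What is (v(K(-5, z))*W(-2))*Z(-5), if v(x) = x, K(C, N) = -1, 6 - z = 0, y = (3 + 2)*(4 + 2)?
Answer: -56/3 ≈ -18.667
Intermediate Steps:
y = 30 (y = 5*6 = 30)
z = 6 (z = 6 - 1*0 = 6 + 0 = 6)
W(b) = -180 - 6*b (W(b) = -6*(30 + b) = -180 - 6*b)
Z(m) = 1/(-4 + m)
(v(K(-5, z))*W(-2))*Z(-5) = (-(-180 - 6*(-2)))/(-4 - 5) = -(-180 + 12)/(-9) = -1*(-168)*(-1/9) = 168*(-1/9) = -56/3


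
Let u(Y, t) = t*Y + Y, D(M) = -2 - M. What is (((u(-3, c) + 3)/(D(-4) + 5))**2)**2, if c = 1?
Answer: 81/2401 ≈ 0.033736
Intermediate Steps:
u(Y, t) = Y + Y*t (u(Y, t) = Y*t + Y = Y + Y*t)
(((u(-3, c) + 3)/(D(-4) + 5))**2)**2 = (((-3*(1 + 1) + 3)/((-2 - 1*(-4)) + 5))**2)**2 = (((-3*2 + 3)/((-2 + 4) + 5))**2)**2 = (((-6 + 3)/(2 + 5))**2)**2 = ((-3/7)**2)**2 = (9/49)**2 = 81/2401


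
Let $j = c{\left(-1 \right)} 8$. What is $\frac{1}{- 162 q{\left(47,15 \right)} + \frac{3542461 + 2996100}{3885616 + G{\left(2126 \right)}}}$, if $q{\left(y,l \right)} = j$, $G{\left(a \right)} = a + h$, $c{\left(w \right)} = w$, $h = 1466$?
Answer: $\frac{3889208}{5046952129} \approx 0.00077061$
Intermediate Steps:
$G{\left(a \right)} = 1466 + a$ ($G{\left(a \right)} = a + 1466 = 1466 + a$)
$j = -8$ ($j = \left(-1\right) 8 = -8$)
$q{\left(y,l \right)} = -8$
$\frac{1}{- 162 q{\left(47,15 \right)} + \frac{3542461 + 2996100}{3885616 + G{\left(2126 \right)}}} = \frac{1}{\left(-162\right) \left(-8\right) + \frac{3542461 + 2996100}{3885616 + \left(1466 + 2126\right)}} = \frac{1}{1296 + \frac{6538561}{3885616 + 3592}} = \frac{1}{1296 + \frac{6538561}{3889208}} = \frac{1}{\frac{5046952129}{3889208}} = \frac{3889208}{5046952129}$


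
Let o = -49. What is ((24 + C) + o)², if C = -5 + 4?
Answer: 676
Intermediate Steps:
C = -1
((24 + C) + o)² = ((24 - 1) - 49)² = (23 - 49)² = (-26)² = 676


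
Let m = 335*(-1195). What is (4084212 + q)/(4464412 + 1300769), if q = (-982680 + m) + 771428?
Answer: 1157545/1921727 ≈ 0.60235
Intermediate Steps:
m = -400325
q = -611577 (q = (-982680 - 400325) + 771428 = -1383005 + 771428 = -611577)
(4084212 + q)/(4464412 + 1300769) = (4084212 - 611577)/(4464412 + 1300769) = 3472635/5765181 = 3472635*(1/5765181) = 1157545/1921727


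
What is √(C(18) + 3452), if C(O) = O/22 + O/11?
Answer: √417989/11 ≈ 58.775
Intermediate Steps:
C(O) = 3*O/22 (C(O) = O*(1/22) + O*(1/11) = O/22 + O/11 = 3*O/22)
√(C(18) + 3452) = √((3/22)*18 + 3452) = √(27/11 + 3452) = √(37999/11) = √417989/11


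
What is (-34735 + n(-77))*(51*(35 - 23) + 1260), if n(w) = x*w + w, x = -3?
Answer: -64735632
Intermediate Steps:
n(w) = -2*w (n(w) = -3*w + w = -2*w)
(-34735 + n(-77))*(51*(35 - 23) + 1260) = (-34735 - 2*(-77))*(51*(35 - 23) + 1260) = (-34735 + 154)*(51*12 + 1260) = -34581*(612 + 1260) = -34581*1872 = -64735632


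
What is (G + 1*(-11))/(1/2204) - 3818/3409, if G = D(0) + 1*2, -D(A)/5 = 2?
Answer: -142759102/3409 ≈ -41877.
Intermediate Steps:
D(A) = -10 (D(A) = -5*2 = -10)
G = -8 (G = -10 + 1*2 = -10 + 2 = -8)
(G + 1*(-11))/(1/2204) - 3818/3409 = (-8 + 1*(-11))/(1/2204) - 3818/3409 = (-8 - 11)/(1/2204) - 3818*1/3409 = -19*2204 - 3818/3409 = -41876 - 3818/3409 = -142759102/3409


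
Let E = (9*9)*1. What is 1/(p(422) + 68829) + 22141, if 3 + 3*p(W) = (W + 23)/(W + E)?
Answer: 2299606262986/103861897 ≈ 22141.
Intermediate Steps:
E = 81 (E = 81*1 = 81)
p(W) = -1 + (23 + W)/(3*(81 + W)) (p(W) = -1 + ((W + 23)/(W + 81))/3 = -1 + ((23 + W)/(81 + W))/3 = -1 + (23 + W)/(3*(81 + W)))
1/(p(422) + 68829) + 22141 = 1/(2*(-110 - 1*422)/(3*(81 + 422)) + 68829) + 22141 = 1/((⅔)*(-110 - 422)/503 + 68829) + 22141 = 1/((⅔)*(1/503)*(-532) + 68829) + 22141 = 1/(-1064/1509 + 68829) + 22141 = 1/(103861897/1509) + 22141 = 1509/103861897 + 22141 = 2299606262986/103861897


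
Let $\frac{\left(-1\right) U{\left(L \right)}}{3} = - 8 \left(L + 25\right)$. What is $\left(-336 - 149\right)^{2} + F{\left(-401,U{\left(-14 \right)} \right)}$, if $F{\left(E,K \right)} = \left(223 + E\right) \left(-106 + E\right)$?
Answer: $325471$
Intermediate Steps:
$U{\left(L \right)} = 600 + 24 L$ ($U{\left(L \right)} = - 3 \left(- 8 \left(L + 25\right)\right) = - 3 \left(- 8 \left(25 + L\right)\right) = - 3 \left(-200 - 8 L\right) = 600 + 24 L$)
$F{\left(E,K \right)} = \left(-106 + E\right) \left(223 + E\right)$
$\left(-336 - 149\right)^{2} + F{\left(-401,U{\left(-14 \right)} \right)} = \left(-336 - 149\right)^{2} + \left(-23638 + \left(-401\right)^{2} + 117 \left(-401\right)\right) = \left(-485\right)^{2} - -90246 = 235225 + 90246 = 325471$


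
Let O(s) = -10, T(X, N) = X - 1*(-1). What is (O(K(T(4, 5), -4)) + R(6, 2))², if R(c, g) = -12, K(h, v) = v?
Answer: 484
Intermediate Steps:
T(X, N) = 1 + X (T(X, N) = X + 1 = 1 + X)
(O(K(T(4, 5), -4)) + R(6, 2))² = (-10 - 12)² = (-22)² = 484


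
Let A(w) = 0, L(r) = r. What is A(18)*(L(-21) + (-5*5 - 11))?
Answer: 0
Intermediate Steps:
A(18)*(L(-21) + (-5*5 - 11)) = 0*(-21 + (-5*5 - 11)) = 0*(-21 + (-25 - 11)) = 0*(-21 - 36) = 0*(-57) = 0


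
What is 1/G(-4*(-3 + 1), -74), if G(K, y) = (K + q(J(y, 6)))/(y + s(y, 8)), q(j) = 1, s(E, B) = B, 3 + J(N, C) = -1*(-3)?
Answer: -22/3 ≈ -7.3333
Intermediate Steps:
J(N, C) = 0 (J(N, C) = -3 - 1*(-3) = -3 + 3 = 0)
G(K, y) = (1 + K)/(8 + y) (G(K, y) = (K + 1)/(y + 8) = (1 + K)/(8 + y))
1/G(-4*(-3 + 1), -74) = 1/((1 - 4*(-3 + 1))/(8 - 74)) = 1/((1 - 4*(-2))/(-66)) = 1/(-(1 + 8)/66) = 1/(-1/66*9) = 1/(-3/22) = -22/3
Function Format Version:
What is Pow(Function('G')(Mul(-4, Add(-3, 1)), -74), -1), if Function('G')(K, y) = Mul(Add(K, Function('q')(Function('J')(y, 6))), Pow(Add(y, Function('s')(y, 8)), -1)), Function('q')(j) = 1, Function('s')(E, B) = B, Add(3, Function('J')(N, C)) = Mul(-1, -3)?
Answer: Rational(-22, 3) ≈ -7.3333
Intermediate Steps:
Function('J')(N, C) = 0 (Function('J')(N, C) = Add(-3, Mul(-1, -3)) = Add(-3, 3) = 0)
Function('G')(K, y) = Mul(Pow(Add(8, y), -1), Add(1, K)) (Function('G')(K, y) = Mul(Add(K, 1), Pow(Add(y, 8), -1)) = Mul(Add(1, K), Pow(Add(8, y), -1)) = Mul(Pow(Add(8, y), -1), Add(1, K)))
Pow(Function('G')(Mul(-4, Add(-3, 1)), -74), -1) = Pow(Mul(Pow(Add(8, -74), -1), Add(1, Mul(-4, Add(-3, 1)))), -1) = Pow(Mul(Pow(-66, -1), Add(1, Mul(-4, -2))), -1) = Pow(Mul(Rational(-1, 66), Add(1, 8)), -1) = Pow(Mul(Rational(-1, 66), 9), -1) = Pow(Rational(-3, 22), -1) = Rational(-22, 3)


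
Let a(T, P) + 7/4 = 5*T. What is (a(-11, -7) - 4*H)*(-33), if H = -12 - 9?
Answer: -3597/4 ≈ -899.25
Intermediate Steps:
H = -21
a(T, P) = -7/4 + 5*T
(a(-11, -7) - 4*H)*(-33) = ((-7/4 + 5*(-11)) - 4*(-21))*(-33) = ((-7/4 - 55) + 84)*(-33) = (-227/4 + 84)*(-33) = (109/4)*(-33) = -3597/4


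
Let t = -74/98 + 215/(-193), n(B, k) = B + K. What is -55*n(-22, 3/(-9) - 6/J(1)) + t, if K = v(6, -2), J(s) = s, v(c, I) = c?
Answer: 8304484/9457 ≈ 878.13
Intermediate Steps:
K = 6
n(B, k) = 6 + B (n(B, k) = B + 6 = 6 + B)
t = -17676/9457 (t = -74*1/98 + 215*(-1/193) = -37/49 - 215/193 = -17676/9457 ≈ -1.8691)
-55*n(-22, 3/(-9) - 6/J(1)) + t = -55*(6 - 22) - 17676/9457 = -55*(-16) - 17676/9457 = 880 - 17676/9457 = 8304484/9457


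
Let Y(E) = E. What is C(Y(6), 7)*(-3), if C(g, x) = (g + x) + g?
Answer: -57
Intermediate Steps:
C(g, x) = x + 2*g
C(Y(6), 7)*(-3) = (7 + 2*6)*(-3) = (7 + 12)*(-3) = 19*(-3) = -57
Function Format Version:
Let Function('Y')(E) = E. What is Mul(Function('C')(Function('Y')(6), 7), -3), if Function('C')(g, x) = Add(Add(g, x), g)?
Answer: -57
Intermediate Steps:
Function('C')(g, x) = Add(x, Mul(2, g))
Mul(Function('C')(Function('Y')(6), 7), -3) = Mul(Add(7, Mul(2, 6)), -3) = Mul(Add(7, 12), -3) = Mul(19, -3) = -57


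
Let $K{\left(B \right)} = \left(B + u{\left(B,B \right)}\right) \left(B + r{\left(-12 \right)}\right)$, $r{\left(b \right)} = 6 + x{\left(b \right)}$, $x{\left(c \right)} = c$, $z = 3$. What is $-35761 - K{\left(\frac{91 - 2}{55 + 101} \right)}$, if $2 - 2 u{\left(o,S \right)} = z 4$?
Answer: $- \frac{870864973}{24336} \approx -35785.0$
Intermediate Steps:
$r{\left(b \right)} = 6 + b$
$u{\left(o,S \right)} = -5$ ($u{\left(o,S \right)} = 1 - \frac{3 \cdot 4}{2} = 1 - 6 = -5$)
$K{\left(B \right)} = \left(-6 + B\right) \left(-5 + B\right)$ ($K{\left(B \right)} = \left(B - 5\right) \left(B + \left(6 - 12\right)\right) = \left(-5 + B\right) \left(B - 6\right) = \left(-5 + B\right) \left(-6 + B\right) = \left(-6 + B\right) \left(-5 + B\right)$)
$-35761 - K{\left(\frac{91 - 2}{55 + 101} \right)} = -35761 - \left(30 + \left(\frac{91 - 2}{55 + 101}\right)^{2} - 11 \frac{91 - 2}{55 + 101}\right) = -35761 - \left(30 + \left(\frac{89}{156}\right)^{2} - 11 \cdot \frac{89}{156}\right) = -35761 - \left(30 + \left(89 \cdot \frac{1}{156}\right)^{2} - 11 \cdot 89 \cdot \frac{1}{156}\right) = -35761 - \left(30 + \left(\frac{89}{156}\right)^{2} - \frac{979}{156}\right) = -35761 - \left(30 + \frac{7921}{24336} - \frac{979}{156}\right) = -35761 - \frac{585277}{24336} = - \frac{870864973}{24336}$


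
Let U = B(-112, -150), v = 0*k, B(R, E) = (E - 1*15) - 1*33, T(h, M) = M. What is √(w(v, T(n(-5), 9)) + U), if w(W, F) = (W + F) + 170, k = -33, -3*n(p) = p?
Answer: I*√19 ≈ 4.3589*I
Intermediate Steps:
n(p) = -p/3
B(R, E) = -48 + E (B(R, E) = (E - 15) - 33 = (-15 + E) - 33 = -48 + E)
v = 0 (v = 0*(-33) = 0)
w(W, F) = 170 + F + W (w(W, F) = (F + W) + 170 = 170 + F + W)
U = -198 (U = -48 - 150 = -198)
√(w(v, T(n(-5), 9)) + U) = √((170 + 9 + 0) - 198) = √(179 - 198) = √(-19) = I*√19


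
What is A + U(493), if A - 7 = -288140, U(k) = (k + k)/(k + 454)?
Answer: -272860965/947 ≈ -2.8813e+5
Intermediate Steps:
U(k) = 2*k/(454 + k) (U(k) = (2*k)/(454 + k) = 2*k/(454 + k))
A = -288133 (A = 7 - 288140 = -288133)
A + U(493) = -288133 + 2*493/(454 + 493) = -288133 + 2*493/947 = -288133 + 2*493*(1/947) = -288133 + 986/947 = -272860965/947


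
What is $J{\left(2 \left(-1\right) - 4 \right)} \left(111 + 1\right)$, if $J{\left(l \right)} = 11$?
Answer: $1232$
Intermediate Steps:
$J{\left(2 \left(-1\right) - 4 \right)} \left(111 + 1\right) = 11 \left(111 + 1\right) = 11 \cdot 112 = 1232$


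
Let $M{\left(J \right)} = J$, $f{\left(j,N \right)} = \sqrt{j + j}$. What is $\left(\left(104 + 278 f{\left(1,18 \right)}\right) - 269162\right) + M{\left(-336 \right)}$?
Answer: $-269394 + 278 \sqrt{2} \approx -2.69 \cdot 10^{5}$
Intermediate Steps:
$f{\left(j,N \right)} = \sqrt{2} \sqrt{j}$ ($f{\left(j,N \right)} = \sqrt{2 j} = \sqrt{2} \sqrt{j}$)
$\left(\left(104 + 278 f{\left(1,18 \right)}\right) - 269162\right) + M{\left(-336 \right)} = \left(\left(104 + 278 \sqrt{2} \sqrt{1}\right) - 269162\right) - 336 = \left(\left(104 + 278 \sqrt{2} \cdot 1\right) - 269162\right) - 336 = \left(\left(104 + 278 \sqrt{2}\right) - 269162\right) - 336 = \left(-269058 + 278 \sqrt{2}\right) - 336 = -269394 + 278 \sqrt{2}$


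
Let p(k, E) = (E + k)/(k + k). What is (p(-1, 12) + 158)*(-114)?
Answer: -17385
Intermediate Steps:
p(k, E) = (E + k)/(2*k) (p(k, E) = (E + k)/((2*k)) = (E + k)*(1/(2*k)) = (E + k)/(2*k))
(p(-1, 12) + 158)*(-114) = ((½)*(12 - 1)/(-1) + 158)*(-114) = ((½)*(-1)*11 + 158)*(-114) = (-11/2 + 158)*(-114) = (305/2)*(-114) = -17385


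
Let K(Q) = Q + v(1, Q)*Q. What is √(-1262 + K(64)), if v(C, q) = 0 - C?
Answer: I*√1262 ≈ 35.525*I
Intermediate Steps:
v(C, q) = -C
K(Q) = 0 (K(Q) = Q + (-1*1)*Q = Q - Q = 0)
√(-1262 + K(64)) = √(-1262 + 0) = √(-1262) = I*√1262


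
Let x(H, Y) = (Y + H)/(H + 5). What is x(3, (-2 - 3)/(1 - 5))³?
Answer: 4913/32768 ≈ 0.14993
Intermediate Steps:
x(H, Y) = (H + Y)/(5 + H)
x(3, (-2 - 3)/(1 - 5))³ = ((3 + (-2 - 3)/(1 - 5))/(5 + 3))³ = ((3 - 5/(-4))/8)³ = ((3 - 5*(-¼))/8)³ = ((3 + 5/4)/8)³ = ((⅛)*(17/4))³ = (17/32)³ = 4913/32768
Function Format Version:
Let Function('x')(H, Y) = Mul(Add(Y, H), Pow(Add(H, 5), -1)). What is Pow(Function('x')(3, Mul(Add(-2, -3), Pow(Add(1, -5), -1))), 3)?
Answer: Rational(4913, 32768) ≈ 0.14993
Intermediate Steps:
Function('x')(H, Y) = Mul(Pow(Add(5, H), -1), Add(H, Y)) (Function('x')(H, Y) = Mul(Add(H, Y), Pow(Add(5, H), -1)) = Mul(Pow(Add(5, H), -1), Add(H, Y)))
Pow(Function('x')(3, Mul(Add(-2, -3), Pow(Add(1, -5), -1))), 3) = Pow(Mul(Pow(Add(5, 3), -1), Add(3, Mul(Add(-2, -3), Pow(Add(1, -5), -1)))), 3) = Pow(Mul(Pow(8, -1), Add(3, Mul(-5, Pow(-4, -1)))), 3) = Pow(Mul(Rational(1, 8), Add(3, Mul(-5, Rational(-1, 4)))), 3) = Pow(Mul(Rational(1, 8), Add(3, Rational(5, 4))), 3) = Pow(Mul(Rational(1, 8), Rational(17, 4)), 3) = Pow(Rational(17, 32), 3) = Rational(4913, 32768)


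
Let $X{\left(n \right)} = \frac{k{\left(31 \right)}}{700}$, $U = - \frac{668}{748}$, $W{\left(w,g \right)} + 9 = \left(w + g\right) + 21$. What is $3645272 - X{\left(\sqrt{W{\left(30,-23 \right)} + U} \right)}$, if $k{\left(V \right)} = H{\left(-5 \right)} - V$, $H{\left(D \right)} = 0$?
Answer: $\frac{2551690431}{700} \approx 3.6453 \cdot 10^{6}$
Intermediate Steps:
$W{\left(w,g \right)} = 12 + g + w$ ($W{\left(w,g \right)} = -9 + \left(\left(w + g\right) + 21\right) = -9 + \left(\left(g + w\right) + 21\right) = -9 + \left(21 + g + w\right) = 12 + g + w$)
$U = - \frac{167}{187}$ ($U = \left(-668\right) \frac{1}{748} = - \frac{167}{187} \approx -0.89305$)
$k{\left(V \right)} = - V$ ($k{\left(V \right)} = 0 - V = - V$)
$X{\left(n \right)} = - \frac{31}{700}$ ($X{\left(n \right)} = \frac{\left(-1\right) 31}{700} = \left(-31\right) \frac{1}{700} = - \frac{31}{700}$)
$3645272 - X{\left(\sqrt{W{\left(30,-23 \right)} + U} \right)} = 3645272 - - \frac{31}{700} = 3645272 + \frac{31}{700} = \frac{2551690431}{700}$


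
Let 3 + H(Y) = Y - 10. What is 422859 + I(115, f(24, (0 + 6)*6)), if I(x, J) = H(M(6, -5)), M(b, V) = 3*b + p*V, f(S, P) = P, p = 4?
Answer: 422844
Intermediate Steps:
M(b, V) = 3*b + 4*V
H(Y) = -13 + Y (H(Y) = -3 + (Y - 10) = -3 + (-10 + Y) = -13 + Y)
I(x, J) = -15 (I(x, J) = -13 + (3*6 + 4*(-5)) = -13 + (18 - 20) = -13 - 2 = -15)
422859 + I(115, f(24, (0 + 6)*6)) = 422859 - 15 = 422844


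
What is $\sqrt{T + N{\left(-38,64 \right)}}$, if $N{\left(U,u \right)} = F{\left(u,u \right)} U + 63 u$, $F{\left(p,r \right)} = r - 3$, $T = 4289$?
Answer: $3 \sqrt{667} \approx 77.479$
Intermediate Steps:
$F{\left(p,r \right)} = -3 + r$
$N{\left(U,u \right)} = 63 u + U \left(-3 + u\right)$ ($N{\left(U,u \right)} = \left(-3 + u\right) U + 63 u = U \left(-3 + u\right) + 63 u = 63 u + U \left(-3 + u\right)$)
$\sqrt{T + N{\left(-38,64 \right)}} = \sqrt{4289 + \left(63 \cdot 64 - 38 \left(-3 + 64\right)\right)} = \sqrt{4289 + \left(4032 - 2318\right)} = \sqrt{4289 + 1714} = \sqrt{6003} = 3 \sqrt{667}$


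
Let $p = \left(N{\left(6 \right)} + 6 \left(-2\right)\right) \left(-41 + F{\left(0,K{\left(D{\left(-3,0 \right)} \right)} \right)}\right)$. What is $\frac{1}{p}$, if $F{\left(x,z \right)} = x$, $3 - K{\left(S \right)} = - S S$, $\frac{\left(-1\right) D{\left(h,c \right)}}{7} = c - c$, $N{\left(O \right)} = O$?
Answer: $\frac{1}{246} \approx 0.004065$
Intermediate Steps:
$D{\left(h,c \right)} = 0$ ($D{\left(h,c \right)} = - 7 \left(c - c\right) = \left(-7\right) 0 = 0$)
$K{\left(S \right)} = 3 + S^{2}$ ($K{\left(S \right)} = 3 - - S S = 3 - - S^{2} = 3 + S^{2}$)
$p = 246$ ($p = \left(6 + 6 \left(-2\right)\right) \left(-41 + 0\right) = \left(6 - 12\right) \left(-41\right) = \left(-6\right) \left(-41\right) = 246$)
$\frac{1}{p} = \frac{1}{246}$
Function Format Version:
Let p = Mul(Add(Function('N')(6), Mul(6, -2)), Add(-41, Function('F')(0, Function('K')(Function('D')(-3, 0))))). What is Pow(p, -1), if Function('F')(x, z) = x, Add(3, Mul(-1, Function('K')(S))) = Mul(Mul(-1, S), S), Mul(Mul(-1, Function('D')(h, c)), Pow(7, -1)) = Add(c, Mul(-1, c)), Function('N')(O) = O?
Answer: Rational(1, 246) ≈ 0.0040650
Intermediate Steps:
Function('D')(h, c) = 0 (Function('D')(h, c) = Mul(-7, Add(c, Mul(-1, c))) = Mul(-7, 0) = 0)
Function('K')(S) = Add(3, Pow(S, 2)) (Function('K')(S) = Add(3, Mul(-1, Mul(Mul(-1, S), S))) = Add(3, Mul(-1, Mul(-1, Pow(S, 2)))) = Add(3, Pow(S, 2)))
p = 246 (p = Mul(Add(6, Mul(6, -2)), Add(-41, 0)) = Mul(Add(6, -12), -41) = Mul(-6, -41) = 246)
Pow(p, -1) = Pow(246, -1) = Rational(1, 246)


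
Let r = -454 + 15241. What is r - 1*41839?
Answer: -27052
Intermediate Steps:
r = 14787
r - 1*41839 = 14787 - 1*41839 = 14787 - 41839 = -27052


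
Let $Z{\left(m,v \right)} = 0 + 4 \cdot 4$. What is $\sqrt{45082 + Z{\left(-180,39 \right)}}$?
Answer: $\sqrt{45098} \approx 212.36$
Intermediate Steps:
$Z{\left(m,v \right)} = 16$ ($Z{\left(m,v \right)} = 0 + 16 = 16$)
$\sqrt{45082 + Z{\left(-180,39 \right)}} = \sqrt{45082 + 16} = \sqrt{45098}$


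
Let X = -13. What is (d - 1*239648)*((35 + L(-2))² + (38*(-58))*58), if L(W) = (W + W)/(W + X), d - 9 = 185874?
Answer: 306270806327/45 ≈ 6.8060e+9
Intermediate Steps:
d = 185883 (d = 9 + 185874 = 185883)
L(W) = 2*W/(-13 + W) (L(W) = (W + W)/(W - 13) = (2*W)/(-13 + W) = 2*W/(-13 + W))
(d - 1*239648)*((35 + L(-2))² + (38*(-58))*58) = (185883 - 1*239648)*((35 + 2*(-2)/(-13 - 2))² + (38*(-58))*58) = (185883 - 239648)*((35 + 2*(-2)/(-15))² - 2204*58) = -53765*((35 + 2*(-2)*(-1/15))² - 127832) = -53765*((35 + 4/15)² - 127832) = -53765*((529/15)² - 127832) = -53765*(279841/225 - 127832) = -53765*(-28482359/225) = 306270806327/45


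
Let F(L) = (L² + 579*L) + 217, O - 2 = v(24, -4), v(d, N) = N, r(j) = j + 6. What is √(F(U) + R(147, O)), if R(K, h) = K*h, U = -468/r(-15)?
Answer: √32735 ≈ 180.93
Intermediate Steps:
r(j) = 6 + j
O = -2 (O = 2 - 4 = -2)
U = 52 (U = -468/(6 - 15) = -468/(-9) = -468*(-⅑) = 52)
F(L) = 217 + L² + 579*L
√(F(U) + R(147, O)) = √((217 + 52² + 579*52) + 147*(-2)) = √((217 + 2704 + 30108) - 294) = √(33029 - 294) = √32735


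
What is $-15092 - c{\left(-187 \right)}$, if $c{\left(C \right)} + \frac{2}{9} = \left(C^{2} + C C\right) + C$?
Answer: $- \frac{763585}{9} \approx -84843.0$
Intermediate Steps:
$c{\left(C \right)} = - \frac{2}{9} + C + 2 C^{2}$ ($c{\left(C \right)} = - \frac{2}{9} + \left(\left(C^{2} + C C\right) + C\right) = - \frac{2}{9} + \left(\left(C^{2} + C^{2}\right) + C\right) = - \frac{2}{9} + \left(2 C^{2} + C\right) = - \frac{2}{9} + \left(C + 2 C^{2}\right) = - \frac{2}{9} + C + 2 C^{2}$)
$-15092 - c{\left(-187 \right)} = -15092 - \left(- \frac{2}{9} - 187 + 2 \left(-187\right)^{2}\right) = -15092 - \left(- \frac{2}{9} - 187 + 2 \cdot 34969\right) = -15092 - \left(- \frac{2}{9} - 187 + 69938\right) = -15092 - \frac{627757}{9} = - \frac{763585}{9}$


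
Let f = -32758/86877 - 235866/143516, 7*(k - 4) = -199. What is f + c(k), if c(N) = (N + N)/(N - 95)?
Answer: -55252956454/34287658713 ≈ -1.6115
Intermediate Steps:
k = -171/7 (k = 4 + (1/7)*(-199) = 4 - 199/7 = -171/7 ≈ -24.429)
c(N) = 2*N/(-95 + N) (c(N) = (2*N)/(-95 + N) = 2*N/(-95 + N))
f = -12596313805/6234119766 (f = -32758*1/86877 - 235866*1/143516 = -32758/86877 - 117933/71758 = -12596313805/6234119766 ≈ -2.0205)
f + c(k) = -12596313805/6234119766 + 2*(-171/7)/(-95 - 171/7) = -12596313805/6234119766 + 2*(-171/7)/(-836/7) = -12596313805/6234119766 + 2*(-171/7)*(-7/836) = -12596313805/6234119766 + 9/22 = -55252956454/34287658713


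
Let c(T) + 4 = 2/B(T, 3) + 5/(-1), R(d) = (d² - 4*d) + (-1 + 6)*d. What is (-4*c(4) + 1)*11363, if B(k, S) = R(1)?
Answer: 374979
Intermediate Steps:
R(d) = d + d² (R(d) = (d² - 4*d) + 5*d = d + d²)
B(k, S) = 2 (B(k, S) = 1*(1 + 1) = 1*2 = 2)
c(T) = -8 (c(T) = -4 + (2/2 + 5/(-1)) = -4 + (2*(½) + 5*(-1)) = -4 + (1 - 5) = -4 - 4 = -8)
(-4*c(4) + 1)*11363 = (-4*(-8) + 1)*11363 = (32 + 1)*11363 = 33*11363 = 374979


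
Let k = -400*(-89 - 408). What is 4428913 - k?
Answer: 4230113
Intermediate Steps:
k = 198800 (k = -400*(-497) = 198800)
4428913 - k = 4428913 - 1*198800 = 4428913 - 198800 = 4230113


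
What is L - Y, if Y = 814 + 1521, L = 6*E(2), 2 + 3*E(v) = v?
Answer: -2335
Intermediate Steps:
E(v) = -2/3 + v/3
L = 0 (L = 6*(-2/3 + (1/3)*2) = 6*(-2/3 + 2/3) = 6*0 = 0)
Y = 2335
L - Y = 0 - 1*2335 = 0 - 2335 = -2335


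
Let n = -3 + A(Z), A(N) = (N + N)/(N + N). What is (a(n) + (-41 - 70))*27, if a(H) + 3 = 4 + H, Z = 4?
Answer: -3024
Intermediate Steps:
A(N) = 1 (A(N) = (2*N)/((2*N)) = (2*N)*(1/(2*N)) = 1)
n = -2 (n = -3 + 1 = -2)
a(H) = 1 + H (a(H) = -3 + (4 + H) = 1 + H)
(a(n) + (-41 - 70))*27 = ((1 - 2) + (-41 - 70))*27 = (-1 - 111)*27 = -112*27 = -3024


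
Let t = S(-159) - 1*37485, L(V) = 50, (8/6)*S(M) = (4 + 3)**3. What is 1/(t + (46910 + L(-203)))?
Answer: 4/38929 ≈ 0.00010275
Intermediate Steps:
S(M) = 1029/4 (S(M) = 3*(4 + 3)**3/4 = (3/4)*7**3 = (3/4)*343 = 1029/4)
t = -148911/4 (t = 1029/4 - 1*37485 = 1029/4 - 37485 = -148911/4 ≈ -37228.)
1/(t + (46910 + L(-203))) = 1/(-148911/4 + (46910 + 50)) = 1/(-148911/4 + 46960) = 1/(38929/4) = 4/38929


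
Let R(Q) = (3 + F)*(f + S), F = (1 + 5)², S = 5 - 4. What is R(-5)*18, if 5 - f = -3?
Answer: 6318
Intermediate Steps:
f = 8 (f = 5 - 1*(-3) = 5 + 3 = 8)
S = 1
F = 36 (F = 6² = 36)
R(Q) = 351 (R(Q) = (3 + 36)*(8 + 1) = 39*9 = 351)
R(-5)*18 = 351*18 = 6318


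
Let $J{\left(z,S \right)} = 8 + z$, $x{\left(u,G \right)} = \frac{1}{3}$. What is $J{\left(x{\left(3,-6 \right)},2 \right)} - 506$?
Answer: $- \frac{1493}{3} \approx -497.67$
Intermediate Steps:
$x{\left(u,G \right)} = \frac{1}{3}$
$J{\left(x{\left(3,-6 \right)},2 \right)} - 506 = \left(8 + \frac{1}{3}\right) - 506 = \frac{25}{3} - 506 = - \frac{1493}{3}$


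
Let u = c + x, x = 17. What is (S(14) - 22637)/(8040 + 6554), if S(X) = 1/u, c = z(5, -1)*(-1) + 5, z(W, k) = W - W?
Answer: -498013/321068 ≈ -1.5511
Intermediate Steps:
z(W, k) = 0
c = 5 (c = 0*(-1) + 5 = 0 + 5 = 5)
u = 22 (u = 5 + 17 = 22)
S(X) = 1/22
(S(14) - 22637)/(8040 + 6554) = (1/22 - 22637)/(8040 + 6554) = -498013/22/14594 = -498013/22*1/14594 = -498013/321068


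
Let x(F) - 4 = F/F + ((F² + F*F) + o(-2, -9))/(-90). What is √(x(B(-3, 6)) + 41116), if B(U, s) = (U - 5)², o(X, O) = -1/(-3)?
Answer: √332342790/90 ≈ 202.56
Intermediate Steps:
o(X, O) = ⅓ (o(X, O) = -1*(-⅓) = ⅓)
B(U, s) = (-5 + U)²
x(F) = 1349/270 - F²/45 (x(F) = 4 + (F/F + ((F² + F*F) + ⅓)/(-90)) = 4 + (1 + ((F² + F²) + ⅓)*(-1/90)) = 4 + (1 + (2*F² + ⅓)*(-1/90)) = 4 + (1 + (⅓ + 2*F²)*(-1/90)) = 4 + (1 + (-1/270 - F²/45)) = 4 + (269/270 - F²/45) = 1349/270 - F²/45)
√(x(B(-3, 6)) + 41116) = √((1349/270 - (-5 - 3)⁴/45) + 41116) = √((1349/270 - ((-8)²)²/45) + 41116) = √((1349/270 - 1/45*64²) + 41116) = √((1349/270 - 1/45*4096) + 41116) = √((1349/270 - 4096/45) + 41116) = √(-23227/270 + 41116) = √(11078093/270) = √332342790/90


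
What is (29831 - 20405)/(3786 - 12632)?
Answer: -4713/4423 ≈ -1.0656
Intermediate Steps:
(29831 - 20405)/(3786 - 12632) = 9426/(-8846) = 9426*(-1/8846) = -4713/4423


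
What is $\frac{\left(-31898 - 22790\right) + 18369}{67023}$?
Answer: $- \frac{36319}{67023} \approx -0.54189$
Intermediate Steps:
$\frac{\left(-31898 - 22790\right) + 18369}{67023} = \left(-54688 + 18369\right) \frac{1}{67023} = \left(-36319\right) \frac{1}{67023} = - \frac{36319}{67023}$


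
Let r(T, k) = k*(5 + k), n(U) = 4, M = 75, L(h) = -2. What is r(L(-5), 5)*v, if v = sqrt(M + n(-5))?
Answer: 50*sqrt(79) ≈ 444.41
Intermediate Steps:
v = sqrt(79) (v = sqrt(75 + 4) = sqrt(79) ≈ 8.8882)
r(L(-5), 5)*v = (5*(5 + 5))*sqrt(79) = (5*10)*sqrt(79) = 50*sqrt(79)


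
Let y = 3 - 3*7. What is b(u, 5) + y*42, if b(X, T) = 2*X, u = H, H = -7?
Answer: -770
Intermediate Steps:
u = -7
y = -18 (y = 3 - 21 = -18)
b(u, 5) + y*42 = 2*(-7) - 18*42 = -14 - 756 = -770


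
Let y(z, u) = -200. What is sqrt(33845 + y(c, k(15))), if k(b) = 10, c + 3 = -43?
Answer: sqrt(33645) ≈ 183.43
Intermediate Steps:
c = -46 (c = -3 - 43 = -46)
sqrt(33845 + y(c, k(15))) = sqrt(33845 - 200) = sqrt(33645)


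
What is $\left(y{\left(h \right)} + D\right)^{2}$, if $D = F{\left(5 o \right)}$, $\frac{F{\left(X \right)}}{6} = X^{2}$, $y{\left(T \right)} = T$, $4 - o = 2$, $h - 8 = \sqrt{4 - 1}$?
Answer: $\left(608 + \sqrt{3}\right)^{2} \approx 3.7177 \cdot 10^{5}$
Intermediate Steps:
$h = 8 + \sqrt{3}$ ($h = 8 + \sqrt{4 - 1} = 8 + \sqrt{3} \approx 9.7321$)
$o = 2$ ($o = 4 - 2 = 2$)
$F{\left(X \right)} = 6 X^{2}$
$D = 600$ ($D = 6 \left(5 \cdot 2\right)^{2} = 6 \cdot 10^{2} = 6 \cdot 100 = 600$)
$\left(y{\left(h \right)} + D\right)^{2} = \left(\left(8 + \sqrt{3}\right) + 600\right)^{2} = \left(608 + \sqrt{3}\right)^{2}$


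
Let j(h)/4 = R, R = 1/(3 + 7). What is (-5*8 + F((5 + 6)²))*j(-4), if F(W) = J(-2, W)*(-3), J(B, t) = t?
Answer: -806/5 ≈ -161.20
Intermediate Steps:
R = ⅒ (R = 1/10 = ⅒ ≈ 0.10000)
j(h) = ⅖ (j(h) = 4*(⅒) = ⅖)
F(W) = -3*W (F(W) = W*(-3) = -3*W)
(-5*8 + F((5 + 6)²))*j(-4) = (-5*8 - 3*(5 + 6)²)*(⅖) = (-40 - 3*11²)*(⅖) = (-40 - 3*121)*(⅖) = (-40 - 363)*(⅖) = -403*⅖ = -806/5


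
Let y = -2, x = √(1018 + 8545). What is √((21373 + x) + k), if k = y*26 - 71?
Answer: √(21250 + √9563) ≈ 146.11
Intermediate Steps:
x = √9563 ≈ 97.791
k = -123 (k = -2*26 - 71 = -52 - 71 = -123)
√((21373 + x) + k) = √((21373 + √9563) - 123) = √(21250 + √9563)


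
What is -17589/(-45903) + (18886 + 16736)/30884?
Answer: 2538899/1652294 ≈ 1.5366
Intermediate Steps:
-17589/(-45903) + (18886 + 16736)/30884 = -17589*(-1/45903) + 35622*(1/30884) = 41/107 + 17811/15442 = 2538899/1652294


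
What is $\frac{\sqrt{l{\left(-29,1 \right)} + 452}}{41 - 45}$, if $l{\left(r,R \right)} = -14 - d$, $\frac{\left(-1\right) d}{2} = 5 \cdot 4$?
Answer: $- \frac{\sqrt{478}}{4} \approx -5.4658$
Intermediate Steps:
$d = -40$ ($d = - 2 \cdot 5 \cdot 4 = \left(-2\right) 20 = -40$)
$l{\left(r,R \right)} = 26$ ($l{\left(r,R \right)} = -14 - -40 = -14 + 40 = 26$)
$\frac{\sqrt{l{\left(-29,1 \right)} + 452}}{41 - 45} = \frac{\sqrt{26 + 452}}{41 - 45} = \frac{\sqrt{478}}{-4} = - \frac{\sqrt{478}}{4}$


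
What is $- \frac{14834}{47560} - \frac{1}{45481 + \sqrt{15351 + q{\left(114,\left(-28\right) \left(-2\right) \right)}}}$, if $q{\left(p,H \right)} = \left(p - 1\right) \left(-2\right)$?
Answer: $- \frac{958949518162}{3074317393255} + \frac{55 \sqrt{5}}{2068506236} \approx -0.31192$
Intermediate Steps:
$q{\left(p,H \right)} = 2 - 2 p$ ($q{\left(p,H \right)} = \left(-1 + p\right) \left(-2\right) = 2 - 2 p$)
$- \frac{14834}{47560} - \frac{1}{45481 + \sqrt{15351 + q{\left(114,\left(-28\right) \left(-2\right) \right)}}} = - \frac{14834}{47560} - \frac{1}{45481 + \sqrt{15351 + \left(2 - 228\right)}} = \left(-14834\right) \frac{1}{47560} - \frac{1}{45481 + \sqrt{15351 + \left(2 - 228\right)}} = - \frac{7417}{23780} - \frac{1}{45481 + \sqrt{15351 - 226}} = - \frac{7417}{23780} - \frac{1}{45481 + \sqrt{15125}} = - \frac{7417}{23780} - \frac{1}{45481 + 55 \sqrt{5}}$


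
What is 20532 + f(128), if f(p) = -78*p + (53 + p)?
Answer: 10729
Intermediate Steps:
f(p) = 53 - 77*p
20532 + f(128) = 20532 + (53 - 77*128) = 20532 + (53 - 9856) = 20532 - 9803 = 10729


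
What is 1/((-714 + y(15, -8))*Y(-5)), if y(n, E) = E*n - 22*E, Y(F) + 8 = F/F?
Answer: 1/4606 ≈ 0.00021711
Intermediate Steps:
Y(F) = -7 (Y(F) = -8 + F/F = -8 + 1 = -7)
y(n, E) = -22*E + E*n
1/((-714 + y(15, -8))*Y(-5)) = 1/(-714 - 8*(-22 + 15)*(-7)) = -⅐/(-714 - 8*(-7)) = -⅐/(-714 + 56) = -⅐/(-658) = -1/658*(-⅐) = 1/4606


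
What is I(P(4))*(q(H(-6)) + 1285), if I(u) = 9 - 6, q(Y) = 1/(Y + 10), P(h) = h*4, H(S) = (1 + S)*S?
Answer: 154203/40 ≈ 3855.1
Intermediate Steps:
H(S) = S*(1 + S)
P(h) = 4*h
q(Y) = 1/(10 + Y)
I(u) = 3
I(P(4))*(q(H(-6)) + 1285) = 3*(1/(10 - 6*(1 - 6)) + 1285) = 3*(1/(10 - 6*(-5)) + 1285) = 3*(1/(10 + 30) + 1285) = 3*(1/40 + 1285) = 3*(51401/40) = 154203/40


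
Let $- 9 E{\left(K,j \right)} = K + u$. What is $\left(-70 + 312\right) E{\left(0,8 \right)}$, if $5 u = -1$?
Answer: $\frac{242}{45} \approx 5.3778$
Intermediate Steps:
$u = - \frac{1}{5}$ ($u = \frac{1}{5} \left(-1\right) = - \frac{1}{5} \approx -0.2$)
$E{\left(K,j \right)} = \frac{1}{45} - \frac{K}{9}$ ($E{\left(K,j \right)} = - \frac{K - \frac{1}{5}}{9} = - \frac{- \frac{1}{5} + K}{9} = \frac{1}{45} - \frac{K}{9}$)
$\left(-70 + 312\right) E{\left(0,8 \right)} = \left(-70 + 312\right) \left(\frac{1}{45} - 0\right) = 242 \left(\frac{1}{45} + 0\right) = 242 \cdot \frac{1}{45} = \frac{242}{45}$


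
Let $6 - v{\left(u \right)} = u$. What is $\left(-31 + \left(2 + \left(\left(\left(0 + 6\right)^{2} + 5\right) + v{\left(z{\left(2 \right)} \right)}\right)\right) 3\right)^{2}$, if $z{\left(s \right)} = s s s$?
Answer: $8464$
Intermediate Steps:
$z{\left(s \right)} = s^{3}$ ($z{\left(s \right)} = s^{2} s = s^{3}$)
$v{\left(u \right)} = 6 - u$
$\left(-31 + \left(2 + \left(\left(\left(0 + 6\right)^{2} + 5\right) + v{\left(z{\left(2 \right)} \right)}\right)\right) 3\right)^{2} = \left(-31 + \left(2 + \left(\left(\left(0 + 6\right)^{2} + 5\right) + \left(6 - 2^{3}\right)\right)\right) 3\right)^{2} = \left(-31 + \left(2 + \left(\left(6^{2} + 5\right) + \left(6 - 8\right)\right)\right) 3\right)^{2} = \left(-31 + \left(2 + \left(\left(36 + 5\right) + \left(6 - 8\right)\right)\right) 3\right)^{2} = \left(-31 + \left(2 + \left(41 - 2\right)\right) 3\right)^{2} = \left(-31 + \left(2 + 39\right) 3\right)^{2} = \left(-31 + 41 \cdot 3\right)^{2} = \left(-31 + 123\right)^{2} = 92^{2} = 8464$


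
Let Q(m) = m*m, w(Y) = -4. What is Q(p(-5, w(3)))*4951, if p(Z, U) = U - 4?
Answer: 316864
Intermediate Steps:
p(Z, U) = -4 + U
Q(m) = m²
Q(p(-5, w(3)))*4951 = (-4 - 4)²*4951 = (-8)²*4951 = 64*4951 = 316864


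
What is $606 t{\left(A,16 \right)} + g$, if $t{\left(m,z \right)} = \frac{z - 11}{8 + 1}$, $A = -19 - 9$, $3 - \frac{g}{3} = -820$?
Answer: $\frac{8417}{3} \approx 2805.7$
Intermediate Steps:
$g = 2469$ ($g = 9 - -2460 = 9 + 2460 = 2469$)
$A = -28$ ($A = -19 - 9 = -28$)
$t{\left(m,z \right)} = - \frac{11}{9} + \frac{z}{9}$ ($t{\left(m,z \right)} = \frac{-11 + z}{9} = \left(-11 + z\right) \frac{1}{9} = - \frac{11}{9} + \frac{z}{9}$)
$606 t{\left(A,16 \right)} + g = 606 \left(- \frac{11}{9} + \frac{1}{9} \cdot 16\right) + 2469 = 606 \left(- \frac{11}{9} + \frac{16}{9}\right) + 2469 = 606 \cdot \frac{5}{9} + 2469 = \frac{1010}{3} + 2469 = \frac{8417}{3}$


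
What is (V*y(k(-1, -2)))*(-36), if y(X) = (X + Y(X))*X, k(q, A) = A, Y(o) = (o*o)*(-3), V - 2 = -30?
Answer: 28224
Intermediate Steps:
V = -28 (V = 2 - 30 = -28)
Y(o) = -3*o² (Y(o) = o²*(-3) = -3*o²)
y(X) = X*(X - 3*X²) (y(X) = (X - 3*X²)*X = X*(X - 3*X²))
(V*y(k(-1, -2)))*(-36) = -28*(-2)²*(1 - 3*(-2))*(-36) = -112*(1 + 6)*(-36) = -112*7*(-36) = -28*28*(-36) = -784*(-36) = 28224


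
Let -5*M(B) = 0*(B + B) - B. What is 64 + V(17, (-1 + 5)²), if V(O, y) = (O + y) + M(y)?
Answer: 501/5 ≈ 100.20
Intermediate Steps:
M(B) = B/5 (M(B) = -(0*(B + B) - B)/5 = -(0*(2*B) - B)/5 = -(0 - B)/5 = -(-1)*B/5 = B/5)
V(O, y) = O + 6*y/5 (V(O, y) = (O + y) + y/5 = O + 6*y/5)
64 + V(17, (-1 + 5)²) = 64 + (17 + 6*(-1 + 5)²/5) = 64 + (17 + (6/5)*4²) = 64 + (17 + (6/5)*16) = 64 + (17 + 96/5) = 64 + 181/5 = 501/5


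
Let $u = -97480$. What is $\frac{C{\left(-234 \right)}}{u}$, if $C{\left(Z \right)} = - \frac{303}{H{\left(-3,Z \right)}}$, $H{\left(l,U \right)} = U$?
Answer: $- \frac{101}{7603440} \approx -1.3283 \cdot 10^{-5}$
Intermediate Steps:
$C{\left(Z \right)} = - \frac{303}{Z}$
$\frac{C{\left(-234 \right)}}{u} = \frac{\left(-303\right) \frac{1}{-234}}{-97480} = \left(-303\right) \left(- \frac{1}{234}\right) \left(- \frac{1}{97480}\right) = \frac{101}{78} \left(- \frac{1}{97480}\right) = - \frac{101}{7603440}$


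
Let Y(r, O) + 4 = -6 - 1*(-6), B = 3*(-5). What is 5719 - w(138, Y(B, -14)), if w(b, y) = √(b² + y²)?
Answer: 5719 - 2*√4765 ≈ 5580.9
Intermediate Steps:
B = -15
Y(r, O) = -4 (Y(r, O) = -4 + (-6 - 1*(-6)) = -4 + (-6 + 6) = -4 + 0 = -4)
5719 - w(138, Y(B, -14)) = 5719 - √(138² + (-4)²) = 5719 - √(19044 + 16) = 5719 - √19060 = 5719 - 2*√4765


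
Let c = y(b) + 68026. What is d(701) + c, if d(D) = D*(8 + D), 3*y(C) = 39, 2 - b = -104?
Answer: 565048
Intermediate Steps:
b = 106 (b = 2 - 1*(-104) = 2 + 104 = 106)
y(C) = 13 (y(C) = (1/3)*39 = 13)
c = 68039 (c = 13 + 68026 = 68039)
d(701) + c = 701*(8 + 701) + 68039 = 701*709 + 68039 = 497009 + 68039 = 565048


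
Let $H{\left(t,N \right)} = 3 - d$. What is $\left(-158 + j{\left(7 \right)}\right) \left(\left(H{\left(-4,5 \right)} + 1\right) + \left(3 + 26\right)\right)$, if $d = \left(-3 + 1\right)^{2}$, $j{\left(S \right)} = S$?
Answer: $-4379$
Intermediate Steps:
$d = 4$ ($d = \left(-2\right)^{2} = 4$)
$H{\left(t,N \right)} = -1$ ($H{\left(t,N \right)} = 3 - 4 = -1$)
$\left(-158 + j{\left(7 \right)}\right) \left(\left(H{\left(-4,5 \right)} + 1\right) + \left(3 + 26\right)\right) = \left(-158 + 7\right) \left(\left(-1 + 1\right) + \left(3 + 26\right)\right) = - 151 \left(0 + 29\right) = \left(-151\right) 29 = -4379$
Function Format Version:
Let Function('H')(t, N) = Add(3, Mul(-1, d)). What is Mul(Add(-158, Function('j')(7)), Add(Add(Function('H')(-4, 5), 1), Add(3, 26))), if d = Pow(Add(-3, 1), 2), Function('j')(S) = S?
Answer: -4379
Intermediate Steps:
d = 4 (d = Pow(-2, 2) = 4)
Function('H')(t, N) = -1 (Function('H')(t, N) = Add(3, Mul(-1, 4)) = Add(3, -4) = -1)
Mul(Add(-158, Function('j')(7)), Add(Add(Function('H')(-4, 5), 1), Add(3, 26))) = Mul(Add(-158, 7), Add(Add(-1, 1), Add(3, 26))) = Mul(-151, Add(0, 29)) = Mul(-151, 29) = -4379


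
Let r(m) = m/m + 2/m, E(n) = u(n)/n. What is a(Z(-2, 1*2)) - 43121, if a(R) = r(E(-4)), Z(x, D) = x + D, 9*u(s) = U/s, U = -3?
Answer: -43216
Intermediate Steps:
u(s) = -1/(3*s) (u(s) = (-3/s)/9 = -1/(3*s))
E(n) = -1/(3*n**2) (E(n) = (-1/(3*n))/n = -1/(3*n**2))
Z(x, D) = D + x
r(m) = 1 + 2/m
a(R) = -95 (a(R) = (2 - 1/3/(-4)**2)/((-1/3/(-4)**2)) = (2 - 1/3*1/16)/((-1/3*1/16)) = (2 - 1/48)/(-1/48) = -48*95/48 = -95)
a(Z(-2, 1*2)) - 43121 = -95 - 43121 = -43216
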